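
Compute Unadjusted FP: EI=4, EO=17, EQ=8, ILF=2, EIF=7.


UFP = EI*4 + EO*5 + EQ*4 + ILF*10 + EIF*7
UFP = 4*4 + 17*5 + 8*4 + 2*10 + 7*7
UFP = 16 + 85 + 32 + 20 + 49
UFP = 202

202


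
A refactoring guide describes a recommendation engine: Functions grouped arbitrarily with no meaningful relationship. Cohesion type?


Reasoning: Worst: random grouping
Type: Coincidental cohesion

Coincidental cohesion


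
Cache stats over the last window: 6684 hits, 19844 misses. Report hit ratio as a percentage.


Formula: hit rate = hits / (hits + misses) * 100
hit rate = 6684 / (6684 + 19844) * 100
hit rate = 6684 / 26528 * 100
hit rate = 25.2%

25.2%


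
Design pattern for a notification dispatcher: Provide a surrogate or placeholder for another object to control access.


This matches the Proxy pattern

Proxy


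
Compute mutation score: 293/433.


Mutation score = killed / total * 100
Mutation score = 293 / 433 * 100
Mutation score = 67.67%

67.67%


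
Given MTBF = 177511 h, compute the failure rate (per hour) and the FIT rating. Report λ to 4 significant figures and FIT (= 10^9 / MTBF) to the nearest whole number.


Formula: λ = 1 / MTBF; FIT = λ × 1e9 = 1e9 / MTBF
λ = 1 / 177511 ≈ 5.633e-06 failures/hour
FIT = 1e9 / 177511 ≈ 5633 failures per 1e9 hours (nearest whole number)

λ = 5.633e-06 /h, FIT = 5633


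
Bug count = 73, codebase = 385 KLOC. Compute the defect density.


Defect density = defects / KLOC
Defect density = 73 / 385
Defect density = 0.19 defects/KLOC

0.19 defects/KLOC


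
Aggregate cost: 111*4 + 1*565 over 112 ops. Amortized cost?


Formula: Amortized cost = Total cost / Operations
Total cost = (111 * 4) + (1 * 565)
Total cost = 444 + 565 = 1009
Amortized = 1009 / 112 = 9.0089

9.0089


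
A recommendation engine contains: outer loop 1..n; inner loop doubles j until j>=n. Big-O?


Reasoning: linear outer times logarithmic inner
Complexity: O(n log n)

O(n log n)


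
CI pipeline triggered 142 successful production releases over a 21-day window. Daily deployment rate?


Formula: deployments per day = releases / days
= 142 / 21
= 6.762 deploys/day
(equivalently, 47.33 deploys/week)

6.762 deploys/day


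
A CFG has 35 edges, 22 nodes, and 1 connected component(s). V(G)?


Formula: V(G) = E - N + 2P
V(G) = 35 - 22 + 2*1
V(G) = 13 + 2
V(G) = 15

15


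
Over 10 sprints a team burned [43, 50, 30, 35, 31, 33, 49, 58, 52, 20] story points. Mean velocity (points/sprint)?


Formula: Avg velocity = Total points / Number of sprints
Points: [43, 50, 30, 35, 31, 33, 49, 58, 52, 20]
Sum = 43 + 50 + 30 + 35 + 31 + 33 + 49 + 58 + 52 + 20 = 401
Avg velocity = 401 / 10 = 40.1 points/sprint

40.1 points/sprint


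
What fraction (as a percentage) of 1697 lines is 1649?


Coverage = covered / total * 100
Coverage = 1649 / 1697 * 100
Coverage = 97.17%

97.17%


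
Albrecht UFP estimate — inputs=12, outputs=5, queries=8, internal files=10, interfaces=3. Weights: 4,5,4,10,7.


UFP = EI*4 + EO*5 + EQ*4 + ILF*10 + EIF*7
UFP = 12*4 + 5*5 + 8*4 + 10*10 + 3*7
UFP = 48 + 25 + 32 + 100 + 21
UFP = 226

226


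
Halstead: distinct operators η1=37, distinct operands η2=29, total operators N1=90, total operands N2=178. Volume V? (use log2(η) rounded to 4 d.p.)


Formula: V = N * log2(η), where N = N1 + N2 and η = η1 + η2
η = 37 + 29 = 66
N = 90 + 178 = 268
log2(66) ≈ 6.0444
V = 268 * 6.0444 = 1619.90

1619.90


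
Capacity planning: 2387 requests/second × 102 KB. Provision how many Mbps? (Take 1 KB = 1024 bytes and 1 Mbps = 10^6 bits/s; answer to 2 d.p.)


Formula: Mbps = payload_bytes * RPS * 8 / 1e6
Payload per request = 102 KB = 102 * 1024 = 104448 bytes
Total bytes/sec = 104448 * 2387 = 249317376
Total bits/sec = 249317376 * 8 = 1994539008
Mbps = 1994539008 / 1e6 = 1994.54

1994.54 Mbps


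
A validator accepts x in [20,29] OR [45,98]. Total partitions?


Valid ranges: [20,29] and [45,98]
Class 1: x < 20 — invalid
Class 2: 20 ≤ x ≤ 29 — valid
Class 3: 29 < x < 45 — invalid (gap between ranges)
Class 4: 45 ≤ x ≤ 98 — valid
Class 5: x > 98 — invalid
Total equivalence classes: 5

5 equivalence classes


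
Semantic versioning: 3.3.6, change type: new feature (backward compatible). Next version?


Current: 3.3.6
Change category: 'new feature (backward compatible)' → minor bump
SemVer rule: minor bump → increment MINOR, reset PATCH to 0 (MAJOR unchanged)
New: 3.4.0

3.4.0


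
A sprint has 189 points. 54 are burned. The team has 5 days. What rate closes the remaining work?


Formula: Required rate = Remaining points / Days left
Remaining = 189 - 54 = 135 points
Required rate = 135 / 5 = 27.0 points/day

27.0 points/day


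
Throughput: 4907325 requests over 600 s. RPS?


Formula: throughput = requests / seconds
throughput = 4907325 / 600
throughput = 8178.88 requests/second

8178.88 requests/second


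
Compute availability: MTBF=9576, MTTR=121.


Availability = MTBF / (MTBF + MTTR)
Availability = 9576 / (9576 + 121)
Availability = 9576 / 9697
Availability = 98.7522%

98.7522%


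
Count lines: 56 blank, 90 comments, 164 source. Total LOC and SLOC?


Total LOC = blank + comment + code
Total LOC = 56 + 90 + 164 = 310
SLOC (source only) = code = 164

Total LOC: 310, SLOC: 164


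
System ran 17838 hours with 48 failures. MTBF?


Formula: MTBF = Total operating time / Number of failures
MTBF = 17838 / 48
MTBF = 371.63 hours

371.63 hours


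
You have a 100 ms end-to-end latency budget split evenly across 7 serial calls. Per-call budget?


Formula: per_stage = total_budget / stages
per_stage = 100 / 7
per_stage = 14.29 ms

14.29 ms


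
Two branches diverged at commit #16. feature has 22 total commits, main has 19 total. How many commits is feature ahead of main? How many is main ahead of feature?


Common ancestor: commit #16
feature commits after divergence: 22 - 16 = 6
main commits after divergence: 19 - 16 = 3
feature is 6 commits ahead of main
main is 3 commits ahead of feature

feature ahead: 6, main ahead: 3


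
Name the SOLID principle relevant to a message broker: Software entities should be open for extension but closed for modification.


This describes the Open/Closed Principle (OCP)

Open/Closed Principle (OCP)


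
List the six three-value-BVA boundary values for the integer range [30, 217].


Range: [30, 217]
Boundaries: just below min, min, min+1, max-1, max, just above max
Values: [29, 30, 31, 216, 217, 218]

[29, 30, 31, 216, 217, 218]


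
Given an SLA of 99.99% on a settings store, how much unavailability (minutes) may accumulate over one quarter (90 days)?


Formula: allowed downtime = period * (100 - SLA) / 100
Period (quarter (90 days)) = 129600 minutes
Unavailability fraction = (100 - 99.99) / 100
Allowed downtime = 129600 * (100 - 99.99) / 100
Allowed downtime = 12.96 minutes

12.96 minutes


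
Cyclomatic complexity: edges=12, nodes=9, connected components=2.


Formula: V(G) = E - N + 2P
V(G) = 12 - 9 + 2*2
V(G) = 3 + 4
V(G) = 7

7


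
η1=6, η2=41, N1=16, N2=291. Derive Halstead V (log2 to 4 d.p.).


Formula: V = N * log2(η), where N = N1 + N2 and η = η1 + η2
η = 6 + 41 = 47
N = 16 + 291 = 307
log2(47) ≈ 5.5546
V = 307 * 5.5546 = 1705.26

1705.26


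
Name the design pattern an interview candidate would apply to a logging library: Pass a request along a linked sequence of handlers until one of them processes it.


This matches the Chain of Responsibility pattern

Chain of Responsibility


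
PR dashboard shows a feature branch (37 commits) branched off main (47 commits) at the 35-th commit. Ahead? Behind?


Common ancestor: commit #35
feature commits after divergence: 37 - 35 = 2
main commits after divergence: 47 - 35 = 12
feature is 2 commits ahead of main
main is 12 commits ahead of feature

feature ahead: 2, main ahead: 12


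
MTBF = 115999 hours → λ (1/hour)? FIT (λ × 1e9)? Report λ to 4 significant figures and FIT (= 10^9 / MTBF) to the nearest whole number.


Formula: λ = 1 / MTBF; FIT = λ × 1e9 = 1e9 / MTBF
λ = 1 / 115999 ≈ 8.621e-06 failures/hour
FIT = 1e9 / 115999 ≈ 8621 failures per 1e9 hours (nearest whole number)

λ = 8.621e-06 /h, FIT = 8621


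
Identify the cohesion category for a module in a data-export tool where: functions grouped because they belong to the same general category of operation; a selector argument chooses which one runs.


Reasoning: Grouped by category of activity, not by data or sequence
Type: Logical cohesion

Logical cohesion


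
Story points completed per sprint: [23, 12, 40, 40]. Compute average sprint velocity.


Formula: Avg velocity = Total points / Number of sprints
Points: [23, 12, 40, 40]
Sum = 23 + 12 + 40 + 40 = 115
Avg velocity = 115 / 4 = 28.75 points/sprint

28.75 points/sprint


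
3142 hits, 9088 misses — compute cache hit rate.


Formula: hit rate = hits / (hits + misses) * 100
hit rate = 3142 / (3142 + 9088) * 100
hit rate = 3142 / 12230 * 100
hit rate = 25.69%

25.69%


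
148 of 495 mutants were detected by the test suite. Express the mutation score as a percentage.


Mutation score = killed / total * 100
Mutation score = 148 / 495 * 100
Mutation score = 29.9%

29.9%


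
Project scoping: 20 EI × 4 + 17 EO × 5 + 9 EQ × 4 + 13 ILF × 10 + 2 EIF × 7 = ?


UFP = EI*4 + EO*5 + EQ*4 + ILF*10 + EIF*7
UFP = 20*4 + 17*5 + 9*4 + 13*10 + 2*7
UFP = 80 + 85 + 36 + 130 + 14
UFP = 345

345


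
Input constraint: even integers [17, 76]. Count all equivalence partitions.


Constraint: even integers in [17, 76]
Class 1: x < 17 — out-of-range invalid
Class 2: x in [17,76] but odd — wrong type invalid
Class 3: x in [17,76] and even — valid
Class 4: x > 76 — out-of-range invalid
Total equivalence classes: 4

4 equivalence classes


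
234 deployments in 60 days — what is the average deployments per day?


Formula: deployments per day = releases / days
= 234 / 60
= 3.9 deploys/day
(equivalently, 27.3 deploys/week)

3.9 deploys/day


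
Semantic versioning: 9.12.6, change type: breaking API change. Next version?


Current: 9.12.6
Change category: 'breaking API change' → major bump
SemVer rule: major bump → increment MAJOR, reset MINOR and PATCH to 0
New: 10.0.0

10.0.0


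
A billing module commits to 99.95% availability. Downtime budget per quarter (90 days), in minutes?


Formula: allowed downtime = period * (100 - SLA) / 100
Period (quarter (90 days)) = 129600 minutes
Unavailability fraction = (100 - 99.95) / 100
Allowed downtime = 129600 * (100 - 99.95) / 100
Allowed downtime = 64.8 minutes

64.8 minutes


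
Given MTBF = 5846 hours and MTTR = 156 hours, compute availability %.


Availability = MTBF / (MTBF + MTTR)
Availability = 5846 / (5846 + 156)
Availability = 5846 / 6002
Availability = 97.4009%

97.4009%


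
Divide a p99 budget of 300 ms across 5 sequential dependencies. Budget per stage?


Formula: per_stage = total_budget / stages
per_stage = 300 / 5
per_stage = 60.0 ms

60.0 ms


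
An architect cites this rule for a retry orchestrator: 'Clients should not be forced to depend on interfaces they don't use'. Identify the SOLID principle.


This describes the Interface Segregation Principle (ISP)

Interface Segregation Principle (ISP)


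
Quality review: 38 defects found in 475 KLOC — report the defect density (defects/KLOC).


Defect density = defects / KLOC
Defect density = 38 / 475
Defect density = 0.08 defects/KLOC

0.08 defects/KLOC


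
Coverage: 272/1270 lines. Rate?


Coverage = covered / total * 100
Coverage = 272 / 1270 * 100
Coverage = 21.42%

21.42%


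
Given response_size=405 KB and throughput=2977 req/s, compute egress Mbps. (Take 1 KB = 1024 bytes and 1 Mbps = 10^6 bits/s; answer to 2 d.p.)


Formula: Mbps = payload_bytes * RPS * 8 / 1e6
Payload per request = 405 KB = 405 * 1024 = 414720 bytes
Total bytes/sec = 414720 * 2977 = 1234621440
Total bits/sec = 1234621440 * 8 = 9876971520
Mbps = 9876971520 / 1e6 = 9876.97

9876.97 Mbps


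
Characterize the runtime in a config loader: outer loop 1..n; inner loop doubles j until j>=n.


Reasoning: linear outer times logarithmic inner
Complexity: O(n log n)

O(n log n)


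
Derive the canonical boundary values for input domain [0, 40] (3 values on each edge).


Range: [0, 40]
Boundaries: just below min, min, min+1, max-1, max, just above max
Values: [-1, 0, 1, 39, 40, 41]

[-1, 0, 1, 39, 40, 41]


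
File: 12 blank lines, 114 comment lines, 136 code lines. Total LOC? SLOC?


Total LOC = blank + comment + code
Total LOC = 12 + 114 + 136 = 262
SLOC (source only) = code = 136

Total LOC: 262, SLOC: 136


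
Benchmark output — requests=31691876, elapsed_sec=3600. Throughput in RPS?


Formula: throughput = requests / seconds
throughput = 31691876 / 3600
throughput = 8803.3 requests/second

8803.3 requests/second


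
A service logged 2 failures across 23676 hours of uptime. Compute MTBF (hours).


Formula: MTBF = Total operating time / Number of failures
MTBF = 23676 / 2
MTBF = 11838.0 hours

11838.0 hours


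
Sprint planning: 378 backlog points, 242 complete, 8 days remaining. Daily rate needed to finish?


Formula: Required rate = Remaining points / Days left
Remaining = 378 - 242 = 136 points
Required rate = 136 / 8 = 17.0 points/day

17.0 points/day


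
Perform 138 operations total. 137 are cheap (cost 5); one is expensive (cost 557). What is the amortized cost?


Formula: Amortized cost = Total cost / Operations
Total cost = (137 * 5) + (1 * 557)
Total cost = 685 + 557 = 1242
Amortized = 1242 / 138 = 9.0

9.0


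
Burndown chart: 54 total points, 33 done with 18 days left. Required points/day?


Formula: Required rate = Remaining points / Days left
Remaining = 54 - 33 = 21 points
Required rate = 21 / 18 = 1.17 points/day

1.17 points/day


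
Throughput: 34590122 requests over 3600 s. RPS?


Formula: throughput = requests / seconds
throughput = 34590122 / 3600
throughput = 9608.37 requests/second

9608.37 requests/second


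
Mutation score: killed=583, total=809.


Mutation score = killed / total * 100
Mutation score = 583 / 809 * 100
Mutation score = 72.06%

72.06%


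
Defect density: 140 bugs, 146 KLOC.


Defect density = defects / KLOC
Defect density = 140 / 146
Defect density = 0.959 defects/KLOC

0.959 defects/KLOC


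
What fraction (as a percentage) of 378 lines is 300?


Coverage = covered / total * 100
Coverage = 300 / 378 * 100
Coverage = 79.37%

79.37%


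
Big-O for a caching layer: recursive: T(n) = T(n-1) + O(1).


Reasoning: linear recursion with constant work per frame
Complexity: O(n)

O(n)


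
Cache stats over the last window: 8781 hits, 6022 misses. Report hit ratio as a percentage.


Formula: hit rate = hits / (hits + misses) * 100
hit rate = 8781 / (8781 + 6022) * 100
hit rate = 8781 / 14803 * 100
hit rate = 59.32%

59.32%


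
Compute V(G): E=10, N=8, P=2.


Formula: V(G) = E - N + 2P
V(G) = 10 - 8 + 2*2
V(G) = 2 + 4
V(G) = 6

6


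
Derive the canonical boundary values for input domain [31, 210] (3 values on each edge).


Range: [31, 210]
Boundaries: just below min, min, min+1, max-1, max, just above max
Values: [30, 31, 32, 209, 210, 211]

[30, 31, 32, 209, 210, 211]


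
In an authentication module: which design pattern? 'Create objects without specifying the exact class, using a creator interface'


This matches the Factory Method pattern

Factory Method


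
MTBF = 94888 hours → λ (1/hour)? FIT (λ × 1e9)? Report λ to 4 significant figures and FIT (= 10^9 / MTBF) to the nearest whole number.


Formula: λ = 1 / MTBF; FIT = λ × 1e9 = 1e9 / MTBF
λ = 1 / 94888 ≈ 1.054e-05 failures/hour
FIT = 1e9 / 94888 ≈ 10539 failures per 1e9 hours (nearest whole number)

λ = 1.054e-05 /h, FIT = 10539


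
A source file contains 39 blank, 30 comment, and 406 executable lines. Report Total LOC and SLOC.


Total LOC = blank + comment + code
Total LOC = 39 + 30 + 406 = 475
SLOC (source only) = code = 406

Total LOC: 475, SLOC: 406


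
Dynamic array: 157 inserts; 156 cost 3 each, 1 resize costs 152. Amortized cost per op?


Formula: Amortized cost = Total cost / Operations
Total cost = (156 * 3) + (1 * 152)
Total cost = 468 + 152 = 620
Amortized = 620 / 157 = 3.949

3.949


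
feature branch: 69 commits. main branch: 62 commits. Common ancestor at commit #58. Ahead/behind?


Common ancestor: commit #58
feature commits after divergence: 69 - 58 = 11
main commits after divergence: 62 - 58 = 4
feature is 11 commits ahead of main
main is 4 commits ahead of feature

feature ahead: 11, main ahead: 4


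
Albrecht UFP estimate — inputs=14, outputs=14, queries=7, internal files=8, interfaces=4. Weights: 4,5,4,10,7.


UFP = EI*4 + EO*5 + EQ*4 + ILF*10 + EIF*7
UFP = 14*4 + 14*5 + 7*4 + 8*10 + 4*7
UFP = 56 + 70 + 28 + 80 + 28
UFP = 262

262


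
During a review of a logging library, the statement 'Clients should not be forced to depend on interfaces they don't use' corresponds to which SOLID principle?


This describes the Interface Segregation Principle (ISP)

Interface Segregation Principle (ISP)


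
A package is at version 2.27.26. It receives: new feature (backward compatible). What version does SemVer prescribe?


Current: 2.27.26
Change category: 'new feature (backward compatible)' → minor bump
SemVer rule: minor bump → increment MINOR, reset PATCH to 0 (MAJOR unchanged)
New: 2.28.0

2.28.0


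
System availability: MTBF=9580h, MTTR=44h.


Availability = MTBF / (MTBF + MTTR)
Availability = 9580 / (9580 + 44)
Availability = 9580 / 9624
Availability = 99.5428%

99.5428%


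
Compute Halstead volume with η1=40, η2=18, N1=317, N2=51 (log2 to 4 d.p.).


Formula: V = N * log2(η), where N = N1 + N2 and η = η1 + η2
η = 40 + 18 = 58
N = 317 + 51 = 368
log2(58) ≈ 5.8580
V = 368 * 5.8580 = 2155.74

2155.74


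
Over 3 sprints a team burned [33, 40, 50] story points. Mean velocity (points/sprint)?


Formula: Avg velocity = Total points / Number of sprints
Points: [33, 40, 50]
Sum = 33 + 40 + 50 = 123
Avg velocity = 123 / 3 = 41.0 points/sprint

41.0 points/sprint


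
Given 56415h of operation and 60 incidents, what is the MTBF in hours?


Formula: MTBF = Total operating time / Number of failures
MTBF = 56415 / 60
MTBF = 940.25 hours

940.25 hours


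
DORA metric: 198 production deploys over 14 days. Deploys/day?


Formula: deployments per day = releases / days
= 198 / 14
= 14.143 deploys/day
(equivalently, 99.0 deploys/week)

14.143 deploys/day


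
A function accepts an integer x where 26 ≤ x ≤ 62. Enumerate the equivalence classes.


Valid range: [26, 62]
Class 1: x < 26 — invalid
Class 2: 26 ≤ x ≤ 62 — valid
Class 3: x > 62 — invalid
Total equivalence classes: 3

3 equivalence classes


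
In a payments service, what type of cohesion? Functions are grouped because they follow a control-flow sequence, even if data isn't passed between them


Reasoning: Grouped by order of execution within a routine, not by data flow
Type: Procedural cohesion

Procedural cohesion


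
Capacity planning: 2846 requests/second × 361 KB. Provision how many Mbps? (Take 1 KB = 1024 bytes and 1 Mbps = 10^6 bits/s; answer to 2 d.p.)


Formula: Mbps = payload_bytes * RPS * 8 / 1e6
Payload per request = 361 KB = 361 * 1024 = 369664 bytes
Total bytes/sec = 369664 * 2846 = 1052063744
Total bits/sec = 1052063744 * 8 = 8416509952
Mbps = 8416509952 / 1e6 = 8416.51

8416.51 Mbps


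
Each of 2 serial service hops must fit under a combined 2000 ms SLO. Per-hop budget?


Formula: per_stage = total_budget / stages
per_stage = 2000 / 2
per_stage = 1000.0 ms

1000.0 ms


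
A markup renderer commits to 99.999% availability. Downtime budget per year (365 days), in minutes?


Formula: allowed downtime = period * (100 - SLA) / 100
Period (year (365 days)) = 525600 minutes
Unavailability fraction = (100 - 99.999) / 100
Allowed downtime = 525600 * (100 - 99.999) / 100
Allowed downtime = 5.256 minutes

5.256 minutes


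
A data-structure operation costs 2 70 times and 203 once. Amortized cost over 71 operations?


Formula: Amortized cost = Total cost / Operations
Total cost = (70 * 2) + (1 * 203)
Total cost = 140 + 203 = 343
Amortized = 343 / 71 = 4.831

4.831


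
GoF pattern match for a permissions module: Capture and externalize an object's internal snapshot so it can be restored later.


This matches the Memento pattern

Memento


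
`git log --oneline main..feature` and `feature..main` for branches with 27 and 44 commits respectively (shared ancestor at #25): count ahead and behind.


Common ancestor: commit #25
feature commits after divergence: 27 - 25 = 2
main commits after divergence: 44 - 25 = 19
feature is 2 commits ahead of main
main is 19 commits ahead of feature

feature ahead: 2, main ahead: 19


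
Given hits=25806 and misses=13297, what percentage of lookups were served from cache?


Formula: hit rate = hits / (hits + misses) * 100
hit rate = 25806 / (25806 + 13297) * 100
hit rate = 25806 / 39103 * 100
hit rate = 65.99%

65.99%


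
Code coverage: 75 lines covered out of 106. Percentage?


Coverage = covered / total * 100
Coverage = 75 / 106 * 100
Coverage = 70.75%

70.75%


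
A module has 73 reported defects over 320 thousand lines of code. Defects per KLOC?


Defect density = defects / KLOC
Defect density = 73 / 320
Defect density = 0.228 defects/KLOC

0.228 defects/KLOC


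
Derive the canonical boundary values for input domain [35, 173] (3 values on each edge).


Range: [35, 173]
Boundaries: just below min, min, min+1, max-1, max, just above max
Values: [34, 35, 36, 172, 173, 174]

[34, 35, 36, 172, 173, 174]


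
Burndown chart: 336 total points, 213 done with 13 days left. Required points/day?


Formula: Required rate = Remaining points / Days left
Remaining = 336 - 213 = 123 points
Required rate = 123 / 13 = 9.46 points/day

9.46 points/day


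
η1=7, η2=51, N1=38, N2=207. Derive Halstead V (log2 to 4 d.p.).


Formula: V = N * log2(η), where N = N1 + N2 and η = η1 + η2
η = 7 + 51 = 58
N = 38 + 207 = 245
log2(58) ≈ 5.8580
V = 245 * 5.8580 = 1435.21

1435.21


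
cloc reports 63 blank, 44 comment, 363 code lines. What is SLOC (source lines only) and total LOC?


Total LOC = blank + comment + code
Total LOC = 63 + 44 + 363 = 470
SLOC (source only) = code = 363

Total LOC: 470, SLOC: 363


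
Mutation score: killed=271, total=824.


Mutation score = killed / total * 100
Mutation score = 271 / 824 * 100
Mutation score = 32.89%

32.89%


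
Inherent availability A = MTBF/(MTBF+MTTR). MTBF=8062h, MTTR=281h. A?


Availability = MTBF / (MTBF + MTTR)
Availability = 8062 / (8062 + 281)
Availability = 8062 / 8343
Availability = 96.6319%

96.6319%


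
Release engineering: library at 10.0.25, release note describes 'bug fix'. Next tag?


Current: 10.0.25
Change category: 'bug fix' → patch bump
SemVer rule: patch bump → increment PATCH (MAJOR and MINOR unchanged)
New: 10.0.26

10.0.26


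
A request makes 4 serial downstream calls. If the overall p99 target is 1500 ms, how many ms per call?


Formula: per_stage = total_budget / stages
per_stage = 1500 / 4
per_stage = 375.0 ms

375.0 ms


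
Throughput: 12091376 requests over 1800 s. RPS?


Formula: throughput = requests / seconds
throughput = 12091376 / 1800
throughput = 6717.43 requests/second

6717.43 requests/second


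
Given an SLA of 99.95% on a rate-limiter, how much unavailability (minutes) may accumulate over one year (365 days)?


Formula: allowed downtime = period * (100 - SLA) / 100
Period (year (365 days)) = 525600 minutes
Unavailability fraction = (100 - 99.95) / 100
Allowed downtime = 525600 * (100 - 99.95) / 100
Allowed downtime = 262.8 minutes

262.8 minutes


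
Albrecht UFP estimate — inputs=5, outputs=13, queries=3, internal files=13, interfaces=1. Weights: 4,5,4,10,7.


UFP = EI*4 + EO*5 + EQ*4 + ILF*10 + EIF*7
UFP = 5*4 + 13*5 + 3*4 + 13*10 + 1*7
UFP = 20 + 65 + 12 + 130 + 7
UFP = 234

234


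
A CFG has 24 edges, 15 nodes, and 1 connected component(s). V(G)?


Formula: V(G) = E - N + 2P
V(G) = 24 - 15 + 2*1
V(G) = 9 + 2
V(G) = 11

11


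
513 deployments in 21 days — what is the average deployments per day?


Formula: deployments per day = releases / days
= 513 / 21
= 24.429 deploys/day
(equivalently, 171.0 deploys/week)

24.429 deploys/day


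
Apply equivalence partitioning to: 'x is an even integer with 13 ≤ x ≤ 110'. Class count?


Constraint: even integers in [13, 110]
Class 1: x < 13 — out-of-range invalid
Class 2: x in [13,110] but odd — wrong type invalid
Class 3: x in [13,110] and even — valid
Class 4: x > 110 — out-of-range invalid
Total equivalence classes: 4

4 equivalence classes


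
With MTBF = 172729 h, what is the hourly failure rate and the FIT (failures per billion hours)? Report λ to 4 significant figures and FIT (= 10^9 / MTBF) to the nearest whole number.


Formula: λ = 1 / MTBF; FIT = λ × 1e9 = 1e9 / MTBF
λ = 1 / 172729 ≈ 5.789e-06 failures/hour
FIT = 1e9 / 172729 ≈ 5789 failures per 1e9 hours (nearest whole number)

λ = 5.789e-06 /h, FIT = 5789


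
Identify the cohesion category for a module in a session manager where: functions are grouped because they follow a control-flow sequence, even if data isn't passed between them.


Reasoning: Grouped by order of execution within a routine, not by data flow
Type: Procedural cohesion

Procedural cohesion


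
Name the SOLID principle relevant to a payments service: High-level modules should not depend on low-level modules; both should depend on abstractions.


This describes the Dependency Inversion Principle (DIP)

Dependency Inversion Principle (DIP)


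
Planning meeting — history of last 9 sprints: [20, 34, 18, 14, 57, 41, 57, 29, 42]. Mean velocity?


Formula: Avg velocity = Total points / Number of sprints
Points: [20, 34, 18, 14, 57, 41, 57, 29, 42]
Sum = 20 + 34 + 18 + 14 + 57 + 41 + 57 + 29 + 42 = 312
Avg velocity = 312 / 9 = 34.67 points/sprint

34.67 points/sprint


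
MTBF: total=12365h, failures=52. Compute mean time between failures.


Formula: MTBF = Total operating time / Number of failures
MTBF = 12365 / 52
MTBF = 237.79 hours

237.79 hours


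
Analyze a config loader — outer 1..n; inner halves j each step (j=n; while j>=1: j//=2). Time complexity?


Reasoning: n times log n
Complexity: O(n log n)

O(n log n)


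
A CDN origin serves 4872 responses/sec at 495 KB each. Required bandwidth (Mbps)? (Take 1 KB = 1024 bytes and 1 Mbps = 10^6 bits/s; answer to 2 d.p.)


Formula: Mbps = payload_bytes * RPS * 8 / 1e6
Payload per request = 495 KB = 495 * 1024 = 506880 bytes
Total bytes/sec = 506880 * 4872 = 2469519360
Total bits/sec = 2469519360 * 8 = 19756154880
Mbps = 19756154880 / 1e6 = 19756.15

19756.15 Mbps


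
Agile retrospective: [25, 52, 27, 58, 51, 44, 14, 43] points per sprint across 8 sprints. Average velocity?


Formula: Avg velocity = Total points / Number of sprints
Points: [25, 52, 27, 58, 51, 44, 14, 43]
Sum = 25 + 52 + 27 + 58 + 51 + 44 + 14 + 43 = 314
Avg velocity = 314 / 8 = 39.25 points/sprint

39.25 points/sprint


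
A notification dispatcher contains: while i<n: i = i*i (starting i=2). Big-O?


Reasoning: squaring drives double-exponential growth; iterations ~ log log n
Complexity: O(log log n)

O(log log n)


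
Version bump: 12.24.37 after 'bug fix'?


Current: 12.24.37
Change category: 'bug fix' → patch bump
SemVer rule: patch bump → increment PATCH (MAJOR and MINOR unchanged)
New: 12.24.38

12.24.38


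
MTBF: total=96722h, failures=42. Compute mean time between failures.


Formula: MTBF = Total operating time / Number of failures
MTBF = 96722 / 42
MTBF = 2302.9 hours

2302.9 hours


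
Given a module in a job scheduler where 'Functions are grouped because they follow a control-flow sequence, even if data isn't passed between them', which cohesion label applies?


Reasoning: Grouped by order of execution within a routine, not by data flow
Type: Procedural cohesion

Procedural cohesion


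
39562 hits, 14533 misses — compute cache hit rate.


Formula: hit rate = hits / (hits + misses) * 100
hit rate = 39562 / (39562 + 14533) * 100
hit rate = 39562 / 54095 * 100
hit rate = 73.13%

73.13%


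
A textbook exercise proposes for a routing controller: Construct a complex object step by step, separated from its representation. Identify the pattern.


This matches the Builder pattern

Builder


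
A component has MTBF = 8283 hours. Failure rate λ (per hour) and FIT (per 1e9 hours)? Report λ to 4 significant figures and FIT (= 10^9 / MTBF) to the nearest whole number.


Formula: λ = 1 / MTBF; FIT = λ × 1e9 = 1e9 / MTBF
λ = 1 / 8283 ≈ 1.207e-04 failures/hour
FIT = 1e9 / 8283 ≈ 120729 failures per 1e9 hours (nearest whole number)

λ = 1.207e-04 /h, FIT = 120729


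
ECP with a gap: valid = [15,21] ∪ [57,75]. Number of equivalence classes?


Valid ranges: [15,21] and [57,75]
Class 1: x < 15 — invalid
Class 2: 15 ≤ x ≤ 21 — valid
Class 3: 21 < x < 57 — invalid (gap between ranges)
Class 4: 57 ≤ x ≤ 75 — valid
Class 5: x > 75 — invalid
Total equivalence classes: 5

5 equivalence classes


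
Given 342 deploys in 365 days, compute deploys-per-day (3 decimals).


Formula: deployments per day = releases / days
= 342 / 365
= 0.937 deploys/day
(equivalently, 6.56 deploys/week)

0.937 deploys/day


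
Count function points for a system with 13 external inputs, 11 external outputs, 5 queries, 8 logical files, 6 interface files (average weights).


UFP = EI*4 + EO*5 + EQ*4 + ILF*10 + EIF*7
UFP = 13*4 + 11*5 + 5*4 + 8*10 + 6*7
UFP = 52 + 55 + 20 + 80 + 42
UFP = 249

249


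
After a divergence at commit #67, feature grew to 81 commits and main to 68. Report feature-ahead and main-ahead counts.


Common ancestor: commit #67
feature commits after divergence: 81 - 67 = 14
main commits after divergence: 68 - 67 = 1
feature is 14 commits ahead of main
main is 1 commits ahead of feature

feature ahead: 14, main ahead: 1


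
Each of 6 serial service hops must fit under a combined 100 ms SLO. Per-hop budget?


Formula: per_stage = total_budget / stages
per_stage = 100 / 6
per_stage = 16.67 ms

16.67 ms


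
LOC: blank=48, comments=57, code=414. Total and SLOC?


Total LOC = blank + comment + code
Total LOC = 48 + 57 + 414 = 519
SLOC (source only) = code = 414

Total LOC: 519, SLOC: 414


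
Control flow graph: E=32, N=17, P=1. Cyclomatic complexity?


Formula: V(G) = E - N + 2P
V(G) = 32 - 17 + 2*1
V(G) = 15 + 2
V(G) = 17

17


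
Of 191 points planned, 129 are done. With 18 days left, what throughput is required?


Formula: Required rate = Remaining points / Days left
Remaining = 191 - 129 = 62 points
Required rate = 62 / 18 = 3.44 points/day

3.44 points/day


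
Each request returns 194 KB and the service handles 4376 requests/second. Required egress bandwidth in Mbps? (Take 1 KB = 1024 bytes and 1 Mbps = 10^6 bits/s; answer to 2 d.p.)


Formula: Mbps = payload_bytes * RPS * 8 / 1e6
Payload per request = 194 KB = 194 * 1024 = 198656 bytes
Total bytes/sec = 198656 * 4376 = 869318656
Total bits/sec = 869318656 * 8 = 6954549248
Mbps = 6954549248 / 1e6 = 6954.55

6954.55 Mbps


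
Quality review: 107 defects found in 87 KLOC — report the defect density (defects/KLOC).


Defect density = defects / KLOC
Defect density = 107 / 87
Defect density = 1.23 defects/KLOC

1.23 defects/KLOC


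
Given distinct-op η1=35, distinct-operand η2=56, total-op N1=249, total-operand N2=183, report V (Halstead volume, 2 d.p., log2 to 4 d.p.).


Formula: V = N * log2(η), where N = N1 + N2 and η = η1 + η2
η = 35 + 56 = 91
N = 249 + 183 = 432
log2(91) ≈ 6.5078
V = 432 * 6.5078 = 2811.37

2811.37


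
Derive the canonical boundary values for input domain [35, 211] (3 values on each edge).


Range: [35, 211]
Boundaries: just below min, min, min+1, max-1, max, just above max
Values: [34, 35, 36, 210, 211, 212]

[34, 35, 36, 210, 211, 212]


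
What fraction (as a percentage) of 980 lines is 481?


Coverage = covered / total * 100
Coverage = 481 / 980 * 100
Coverage = 49.08%

49.08%


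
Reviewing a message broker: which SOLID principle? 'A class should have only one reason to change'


This describes the Single Responsibility Principle (SRP)

Single Responsibility Principle (SRP)


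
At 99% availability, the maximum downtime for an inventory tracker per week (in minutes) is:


Formula: allowed downtime = period * (100 - SLA) / 100
Period (week) = 10080 minutes
Unavailability fraction = (100 - 99.0) / 100
Allowed downtime = 10080 * (100 - 99.0) / 100
Allowed downtime = 100.8 minutes

100.8 minutes


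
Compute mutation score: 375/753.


Mutation score = killed / total * 100
Mutation score = 375 / 753 * 100
Mutation score = 49.8%

49.8%


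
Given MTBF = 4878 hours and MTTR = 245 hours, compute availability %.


Availability = MTBF / (MTBF + MTTR)
Availability = 4878 / (4878 + 245)
Availability = 4878 / 5123
Availability = 95.2176%

95.2176%


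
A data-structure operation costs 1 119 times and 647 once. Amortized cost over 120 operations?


Formula: Amortized cost = Total cost / Operations
Total cost = (119 * 1) + (1 * 647)
Total cost = 119 + 647 = 766
Amortized = 766 / 120 = 6.3833

6.3833


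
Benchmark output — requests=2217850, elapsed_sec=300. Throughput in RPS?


Formula: throughput = requests / seconds
throughput = 2217850 / 300
throughput = 7392.83 requests/second

7392.83 requests/second


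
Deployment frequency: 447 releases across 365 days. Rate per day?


Formula: deployments per day = releases / days
= 447 / 365
= 1.225 deploys/day
(equivalently, 8.57 deploys/week)

1.225 deploys/day


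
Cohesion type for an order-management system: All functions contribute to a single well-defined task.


Reasoning: Best: single purpose
Type: Functional cohesion

Functional cohesion


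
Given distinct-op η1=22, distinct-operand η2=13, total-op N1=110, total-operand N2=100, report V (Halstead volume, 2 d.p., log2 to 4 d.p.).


Formula: V = N * log2(η), where N = N1 + N2 and η = η1 + η2
η = 22 + 13 = 35
N = 110 + 100 = 210
log2(35) ≈ 5.1293
V = 210 * 5.1293 = 1077.15

1077.15


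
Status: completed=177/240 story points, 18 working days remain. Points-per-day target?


Formula: Required rate = Remaining points / Days left
Remaining = 240 - 177 = 63 points
Required rate = 63 / 18 = 3.5 points/day

3.5 points/day


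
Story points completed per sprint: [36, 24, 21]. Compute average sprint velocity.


Formula: Avg velocity = Total points / Number of sprints
Points: [36, 24, 21]
Sum = 36 + 24 + 21 = 81
Avg velocity = 81 / 3 = 27.0 points/sprint

27.0 points/sprint


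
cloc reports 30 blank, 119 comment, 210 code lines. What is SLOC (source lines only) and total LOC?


Total LOC = blank + comment + code
Total LOC = 30 + 119 + 210 = 359
SLOC (source only) = code = 210

Total LOC: 359, SLOC: 210


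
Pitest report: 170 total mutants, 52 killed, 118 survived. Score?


Mutation score = killed / total * 100
Mutation score = 52 / 170 * 100
Mutation score = 30.59%

30.59%


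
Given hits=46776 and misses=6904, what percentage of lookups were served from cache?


Formula: hit rate = hits / (hits + misses) * 100
hit rate = 46776 / (46776 + 6904) * 100
hit rate = 46776 / 53680 * 100
hit rate = 87.14%

87.14%


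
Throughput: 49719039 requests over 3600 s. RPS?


Formula: throughput = requests / seconds
throughput = 49719039 / 3600
throughput = 13810.84 requests/second

13810.84 requests/second


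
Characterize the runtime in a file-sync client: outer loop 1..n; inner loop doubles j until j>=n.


Reasoning: linear outer times logarithmic inner
Complexity: O(n log n)

O(n log n)


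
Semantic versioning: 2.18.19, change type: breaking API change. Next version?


Current: 2.18.19
Change category: 'breaking API change' → major bump
SemVer rule: major bump → increment MAJOR, reset MINOR and PATCH to 0
New: 3.0.0

3.0.0


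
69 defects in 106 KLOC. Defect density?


Defect density = defects / KLOC
Defect density = 69 / 106
Defect density = 0.651 defects/KLOC

0.651 defects/KLOC


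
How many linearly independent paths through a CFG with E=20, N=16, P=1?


Formula: V(G) = E - N + 2P
V(G) = 20 - 16 + 2*1
V(G) = 4 + 2
V(G) = 6

6


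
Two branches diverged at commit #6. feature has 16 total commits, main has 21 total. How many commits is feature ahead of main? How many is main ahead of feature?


Common ancestor: commit #6
feature commits after divergence: 16 - 6 = 10
main commits after divergence: 21 - 6 = 15
feature is 10 commits ahead of main
main is 15 commits ahead of feature

feature ahead: 10, main ahead: 15


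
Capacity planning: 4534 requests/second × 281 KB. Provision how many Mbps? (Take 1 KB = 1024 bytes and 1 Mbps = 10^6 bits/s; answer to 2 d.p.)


Formula: Mbps = payload_bytes * RPS * 8 / 1e6
Payload per request = 281 KB = 281 * 1024 = 287744 bytes
Total bytes/sec = 287744 * 4534 = 1304631296
Total bits/sec = 1304631296 * 8 = 10437050368
Mbps = 10437050368 / 1e6 = 10437.05

10437.05 Mbps


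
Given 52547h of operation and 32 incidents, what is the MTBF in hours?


Formula: MTBF = Total operating time / Number of failures
MTBF = 52547 / 32
MTBF = 1642.09 hours

1642.09 hours


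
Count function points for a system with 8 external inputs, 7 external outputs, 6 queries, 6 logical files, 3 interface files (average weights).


UFP = EI*4 + EO*5 + EQ*4 + ILF*10 + EIF*7
UFP = 8*4 + 7*5 + 6*4 + 6*10 + 3*7
UFP = 32 + 35 + 24 + 60 + 21
UFP = 172

172


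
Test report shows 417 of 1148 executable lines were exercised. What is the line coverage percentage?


Coverage = covered / total * 100
Coverage = 417 / 1148 * 100
Coverage = 36.32%

36.32%


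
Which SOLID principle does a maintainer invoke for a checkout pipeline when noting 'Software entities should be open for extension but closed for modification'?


This describes the Open/Closed Principle (OCP)

Open/Closed Principle (OCP)


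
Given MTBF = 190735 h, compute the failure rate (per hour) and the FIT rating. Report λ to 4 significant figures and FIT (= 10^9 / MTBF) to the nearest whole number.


Formula: λ = 1 / MTBF; FIT = λ × 1e9 = 1e9 / MTBF
λ = 1 / 190735 ≈ 5.243e-06 failures/hour
FIT = 1e9 / 190735 ≈ 5243 failures per 1e9 hours (nearest whole number)

λ = 5.243e-06 /h, FIT = 5243


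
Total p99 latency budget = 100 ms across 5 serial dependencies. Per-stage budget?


Formula: per_stage = total_budget / stages
per_stage = 100 / 5
per_stage = 20.0 ms

20.0 ms


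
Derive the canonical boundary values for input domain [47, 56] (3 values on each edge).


Range: [47, 56]
Boundaries: just below min, min, min+1, max-1, max, just above max
Values: [46, 47, 48, 55, 56, 57]

[46, 47, 48, 55, 56, 57]


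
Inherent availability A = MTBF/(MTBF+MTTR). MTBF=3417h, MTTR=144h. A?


Availability = MTBF / (MTBF + MTTR)
Availability = 3417 / (3417 + 144)
Availability = 3417 / 3561
Availability = 95.9562%

95.9562%


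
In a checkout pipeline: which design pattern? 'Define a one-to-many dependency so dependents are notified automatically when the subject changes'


This matches the Observer pattern

Observer


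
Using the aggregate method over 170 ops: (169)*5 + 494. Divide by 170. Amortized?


Formula: Amortized cost = Total cost / Operations
Total cost = (169 * 5) + (1 * 494)
Total cost = 845 + 494 = 1339
Amortized = 1339 / 170 = 7.8765

7.8765
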